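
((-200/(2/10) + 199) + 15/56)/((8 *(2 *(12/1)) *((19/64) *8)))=-14947/8512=-1.76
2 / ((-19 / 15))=-30 / 19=-1.58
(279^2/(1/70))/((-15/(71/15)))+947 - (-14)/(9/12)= -25776833/15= -1718455.53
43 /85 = 0.51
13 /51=0.25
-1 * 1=-1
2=2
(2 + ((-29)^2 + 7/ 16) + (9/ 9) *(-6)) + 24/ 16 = 13423/ 16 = 838.94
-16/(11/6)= -96/11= -8.73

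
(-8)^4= 4096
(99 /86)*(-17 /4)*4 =-1683 /86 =-19.57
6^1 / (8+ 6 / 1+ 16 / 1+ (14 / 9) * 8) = 27 / 191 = 0.14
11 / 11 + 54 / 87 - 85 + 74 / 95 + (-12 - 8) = -282664 / 2755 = -102.60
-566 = -566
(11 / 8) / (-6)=-11 / 48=-0.23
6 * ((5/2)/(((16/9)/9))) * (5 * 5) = 30375/16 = 1898.44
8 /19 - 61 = -1151 /19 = -60.58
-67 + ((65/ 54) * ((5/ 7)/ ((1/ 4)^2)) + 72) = 3545/ 189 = 18.76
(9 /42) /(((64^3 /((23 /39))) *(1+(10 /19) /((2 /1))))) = 437 /1145044992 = 0.00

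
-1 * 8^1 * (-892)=7136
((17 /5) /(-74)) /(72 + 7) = -17 /29230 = -0.00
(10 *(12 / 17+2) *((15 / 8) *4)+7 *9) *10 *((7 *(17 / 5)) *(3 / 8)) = 94941 / 4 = 23735.25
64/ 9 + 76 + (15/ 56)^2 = 2347753/ 28224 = 83.18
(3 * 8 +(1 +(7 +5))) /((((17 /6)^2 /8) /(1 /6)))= 1776 /289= 6.15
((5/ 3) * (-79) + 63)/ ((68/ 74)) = -3811/ 51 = -74.73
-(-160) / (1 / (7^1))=1120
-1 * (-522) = 522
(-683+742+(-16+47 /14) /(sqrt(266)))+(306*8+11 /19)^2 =2164410828 /361 - 177*sqrt(266) /3724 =5995597.09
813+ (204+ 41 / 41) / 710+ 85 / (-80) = 922689 / 1136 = 812.23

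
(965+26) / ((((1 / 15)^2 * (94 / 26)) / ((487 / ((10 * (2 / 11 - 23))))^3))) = -17824791369570471 / 29728911880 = -599577.66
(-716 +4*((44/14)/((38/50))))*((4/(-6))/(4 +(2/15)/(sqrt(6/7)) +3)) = 65.27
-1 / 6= -0.17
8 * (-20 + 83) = 504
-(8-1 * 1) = -7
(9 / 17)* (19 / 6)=57 / 34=1.68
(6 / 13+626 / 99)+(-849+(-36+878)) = -0.22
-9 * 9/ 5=-81/ 5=-16.20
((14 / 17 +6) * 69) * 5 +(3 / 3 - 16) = 39765 / 17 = 2339.12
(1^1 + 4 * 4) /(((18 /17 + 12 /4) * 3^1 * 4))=289 /828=0.35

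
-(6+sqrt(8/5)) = -6-2 * sqrt(10)/5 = -7.26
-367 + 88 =-279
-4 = -4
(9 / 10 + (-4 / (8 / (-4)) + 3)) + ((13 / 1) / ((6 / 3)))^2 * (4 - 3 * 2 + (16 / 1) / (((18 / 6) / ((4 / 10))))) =173 / 15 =11.53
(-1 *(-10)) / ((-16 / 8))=-5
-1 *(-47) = 47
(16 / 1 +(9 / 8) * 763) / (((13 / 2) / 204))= 356745 / 13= 27441.92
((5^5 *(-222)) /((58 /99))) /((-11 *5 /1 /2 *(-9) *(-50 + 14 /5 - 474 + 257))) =693750 /38309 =18.11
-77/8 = -9.62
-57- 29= -86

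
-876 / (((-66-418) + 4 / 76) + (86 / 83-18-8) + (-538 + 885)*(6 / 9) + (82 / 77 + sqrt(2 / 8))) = 638230824 / 201095863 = 3.17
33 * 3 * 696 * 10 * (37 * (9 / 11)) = 20859120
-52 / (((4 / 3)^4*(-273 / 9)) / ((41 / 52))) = 9963 / 23296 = 0.43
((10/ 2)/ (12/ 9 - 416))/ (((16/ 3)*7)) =-45/ 139328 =-0.00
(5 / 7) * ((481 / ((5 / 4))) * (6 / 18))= 1924 / 21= 91.62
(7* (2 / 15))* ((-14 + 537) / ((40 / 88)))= 1073.89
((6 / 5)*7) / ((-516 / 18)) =-63 / 215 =-0.29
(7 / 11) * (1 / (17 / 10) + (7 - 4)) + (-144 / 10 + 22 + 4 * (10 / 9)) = 120569 / 8415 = 14.33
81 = 81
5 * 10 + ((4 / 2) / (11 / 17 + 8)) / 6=22067 / 441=50.04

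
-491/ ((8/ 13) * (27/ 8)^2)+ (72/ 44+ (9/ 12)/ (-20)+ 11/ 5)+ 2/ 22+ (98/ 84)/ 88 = -66.14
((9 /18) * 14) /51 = 7 /51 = 0.14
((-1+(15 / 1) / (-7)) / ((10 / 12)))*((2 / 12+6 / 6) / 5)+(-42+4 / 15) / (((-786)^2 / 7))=-0.88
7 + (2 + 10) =19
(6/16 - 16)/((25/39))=-195/8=-24.38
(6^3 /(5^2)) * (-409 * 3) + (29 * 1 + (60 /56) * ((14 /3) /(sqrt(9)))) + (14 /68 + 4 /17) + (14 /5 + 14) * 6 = -26696899 /2550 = -10469.37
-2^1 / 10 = -0.20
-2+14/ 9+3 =23/ 9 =2.56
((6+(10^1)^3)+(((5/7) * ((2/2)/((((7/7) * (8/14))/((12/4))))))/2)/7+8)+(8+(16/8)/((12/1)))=171769/168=1022.43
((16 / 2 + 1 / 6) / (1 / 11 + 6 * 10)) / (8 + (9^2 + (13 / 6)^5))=698544 / 702878977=0.00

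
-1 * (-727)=727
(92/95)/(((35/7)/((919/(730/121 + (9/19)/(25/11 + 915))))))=20644761544/699801395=29.50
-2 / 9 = -0.22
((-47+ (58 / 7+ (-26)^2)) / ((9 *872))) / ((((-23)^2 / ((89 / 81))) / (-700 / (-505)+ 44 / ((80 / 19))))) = 3164188787 / 1584994793760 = 0.00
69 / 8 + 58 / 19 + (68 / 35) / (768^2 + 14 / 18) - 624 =-17292479792741 / 28240810360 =-612.32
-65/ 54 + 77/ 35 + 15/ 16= 4177/ 2160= 1.93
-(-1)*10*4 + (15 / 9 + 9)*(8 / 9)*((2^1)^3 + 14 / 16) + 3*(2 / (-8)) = 13327 / 108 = 123.40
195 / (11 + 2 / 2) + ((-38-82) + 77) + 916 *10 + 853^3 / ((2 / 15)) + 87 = 18619551191 / 4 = 4654887797.75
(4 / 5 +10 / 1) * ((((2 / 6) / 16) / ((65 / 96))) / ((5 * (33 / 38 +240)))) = 152 / 550875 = 0.00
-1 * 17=-17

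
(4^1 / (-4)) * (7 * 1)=-7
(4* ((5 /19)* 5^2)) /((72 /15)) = 625 /114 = 5.48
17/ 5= 3.40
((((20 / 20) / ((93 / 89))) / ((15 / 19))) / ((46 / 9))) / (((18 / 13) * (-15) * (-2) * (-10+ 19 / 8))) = -21983 / 29357775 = -0.00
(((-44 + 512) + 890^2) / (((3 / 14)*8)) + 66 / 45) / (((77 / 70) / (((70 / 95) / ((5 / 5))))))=64726592 / 209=309696.61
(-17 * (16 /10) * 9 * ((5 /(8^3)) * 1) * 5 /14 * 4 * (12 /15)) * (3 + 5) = -21.86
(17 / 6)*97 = 1649 / 6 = 274.83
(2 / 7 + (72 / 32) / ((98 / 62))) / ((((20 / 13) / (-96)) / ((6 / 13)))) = -2412 / 49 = -49.22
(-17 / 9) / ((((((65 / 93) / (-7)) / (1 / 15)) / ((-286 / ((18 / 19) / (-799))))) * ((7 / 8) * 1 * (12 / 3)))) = 176008514 / 2025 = 86917.78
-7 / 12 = -0.58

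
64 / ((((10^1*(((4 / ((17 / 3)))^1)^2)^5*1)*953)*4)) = 2015993900449 / 36879530065920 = 0.05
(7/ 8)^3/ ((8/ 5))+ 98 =98.42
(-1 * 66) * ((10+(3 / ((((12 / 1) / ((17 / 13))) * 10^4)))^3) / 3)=-15466880000000054043 / 70304000000000000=-220.00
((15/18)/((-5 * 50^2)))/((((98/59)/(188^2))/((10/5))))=-260662/91875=-2.84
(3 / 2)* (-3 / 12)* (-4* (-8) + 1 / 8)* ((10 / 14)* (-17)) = 65535 / 448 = 146.28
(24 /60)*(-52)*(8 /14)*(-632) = 262912 /35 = 7511.77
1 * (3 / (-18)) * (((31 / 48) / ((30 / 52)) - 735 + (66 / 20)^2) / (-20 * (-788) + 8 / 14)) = 0.01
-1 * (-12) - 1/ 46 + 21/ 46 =286/ 23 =12.43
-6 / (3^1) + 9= 7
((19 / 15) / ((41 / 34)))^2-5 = -1473809 / 378225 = -3.90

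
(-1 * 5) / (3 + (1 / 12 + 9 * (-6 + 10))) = -60 / 469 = -0.13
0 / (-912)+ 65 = 65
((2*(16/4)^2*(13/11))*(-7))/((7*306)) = -208/1683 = -0.12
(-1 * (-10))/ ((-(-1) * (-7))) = -10/ 7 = -1.43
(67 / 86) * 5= 335 / 86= 3.90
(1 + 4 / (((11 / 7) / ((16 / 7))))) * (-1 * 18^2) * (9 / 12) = -18225 / 11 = -1656.82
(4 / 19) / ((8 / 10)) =5 / 19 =0.26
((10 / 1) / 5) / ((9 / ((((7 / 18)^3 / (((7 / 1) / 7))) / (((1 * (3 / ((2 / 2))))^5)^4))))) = 343 / 91507169819844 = 0.00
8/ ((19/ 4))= 32/ 19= 1.68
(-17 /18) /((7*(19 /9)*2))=-17 /532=-0.03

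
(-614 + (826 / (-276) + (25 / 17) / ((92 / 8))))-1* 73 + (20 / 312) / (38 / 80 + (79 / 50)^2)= -104191353881 / 151036262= -689.84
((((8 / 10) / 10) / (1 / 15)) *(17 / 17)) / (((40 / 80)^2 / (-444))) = -10656 / 5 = -2131.20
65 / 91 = 5 / 7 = 0.71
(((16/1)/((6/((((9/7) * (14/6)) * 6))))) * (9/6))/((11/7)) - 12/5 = 43.42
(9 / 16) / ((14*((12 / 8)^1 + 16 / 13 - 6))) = -117 / 9520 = -0.01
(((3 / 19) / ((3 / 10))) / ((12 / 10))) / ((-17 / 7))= -175 / 969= -0.18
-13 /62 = -0.21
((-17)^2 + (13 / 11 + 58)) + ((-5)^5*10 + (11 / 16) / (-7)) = -30901.92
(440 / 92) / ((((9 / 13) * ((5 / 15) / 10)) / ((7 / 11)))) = 9100 / 69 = 131.88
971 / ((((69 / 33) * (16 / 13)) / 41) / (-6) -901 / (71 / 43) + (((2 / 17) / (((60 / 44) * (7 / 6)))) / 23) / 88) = -33188950925130 / 18651659973851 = -1.78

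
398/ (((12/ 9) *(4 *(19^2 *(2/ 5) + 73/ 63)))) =188055/ 366808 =0.51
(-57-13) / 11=-70 / 11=-6.36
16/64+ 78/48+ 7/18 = 163/72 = 2.26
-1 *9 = -9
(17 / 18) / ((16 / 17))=289 / 288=1.00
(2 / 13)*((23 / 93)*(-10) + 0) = -460 / 1209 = -0.38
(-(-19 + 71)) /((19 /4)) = -208 /19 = -10.95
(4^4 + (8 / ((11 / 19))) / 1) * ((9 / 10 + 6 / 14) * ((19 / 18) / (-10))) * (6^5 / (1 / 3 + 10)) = -7830432 / 275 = -28474.30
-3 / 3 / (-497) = 1 / 497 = 0.00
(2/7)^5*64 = 2048/16807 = 0.12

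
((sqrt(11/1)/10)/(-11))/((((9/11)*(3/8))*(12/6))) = -0.05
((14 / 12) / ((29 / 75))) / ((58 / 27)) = 4725 / 3364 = 1.40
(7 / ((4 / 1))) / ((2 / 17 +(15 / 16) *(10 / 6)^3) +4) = 4284 / 20705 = 0.21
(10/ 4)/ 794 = 5/ 1588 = 0.00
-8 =-8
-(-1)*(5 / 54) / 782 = 0.00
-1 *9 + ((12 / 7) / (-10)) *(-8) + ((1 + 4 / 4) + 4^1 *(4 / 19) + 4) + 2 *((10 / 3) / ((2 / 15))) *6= 198977 / 665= 299.21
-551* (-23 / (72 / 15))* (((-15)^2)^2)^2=54132521484375 / 8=6766565185546.88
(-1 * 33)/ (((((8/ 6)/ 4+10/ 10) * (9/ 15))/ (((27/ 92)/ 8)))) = -4455/ 2944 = -1.51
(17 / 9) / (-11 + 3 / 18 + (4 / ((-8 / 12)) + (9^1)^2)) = 34 / 1155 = 0.03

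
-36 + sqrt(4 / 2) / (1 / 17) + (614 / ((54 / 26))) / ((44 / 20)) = 17 * sqrt(2) + 29218 / 297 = 122.42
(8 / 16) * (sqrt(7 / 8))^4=49 / 128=0.38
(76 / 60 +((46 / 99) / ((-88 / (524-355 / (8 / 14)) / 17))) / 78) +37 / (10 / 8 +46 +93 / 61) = 57612164977 / 26957193120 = 2.14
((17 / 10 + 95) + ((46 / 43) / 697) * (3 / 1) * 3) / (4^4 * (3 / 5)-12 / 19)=78676549 / 124439592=0.63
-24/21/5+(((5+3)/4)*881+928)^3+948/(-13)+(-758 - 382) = 8856624043016/455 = 19465107786.85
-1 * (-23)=23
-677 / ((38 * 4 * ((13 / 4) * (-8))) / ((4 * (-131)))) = -88687 / 988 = -89.76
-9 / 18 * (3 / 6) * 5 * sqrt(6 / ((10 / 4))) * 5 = -5 * sqrt(15) / 2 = -9.68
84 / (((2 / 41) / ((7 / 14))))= 861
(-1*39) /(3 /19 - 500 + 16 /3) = 2223 /28187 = 0.08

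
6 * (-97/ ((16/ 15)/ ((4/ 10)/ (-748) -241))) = 393435783/ 2992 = 131495.92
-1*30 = -30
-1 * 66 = -66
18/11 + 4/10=112/55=2.04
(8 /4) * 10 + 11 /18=371 /18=20.61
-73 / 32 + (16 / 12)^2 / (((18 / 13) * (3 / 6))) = 743 / 2592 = 0.29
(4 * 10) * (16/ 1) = 640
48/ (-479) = -0.10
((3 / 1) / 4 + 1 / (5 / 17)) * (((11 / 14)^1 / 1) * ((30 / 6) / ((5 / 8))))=913 / 35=26.09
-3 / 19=-0.16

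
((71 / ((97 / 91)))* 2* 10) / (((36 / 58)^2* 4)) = 27168505 / 31428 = 864.47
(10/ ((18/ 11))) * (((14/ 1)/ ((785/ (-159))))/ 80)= -4081/ 18840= -0.22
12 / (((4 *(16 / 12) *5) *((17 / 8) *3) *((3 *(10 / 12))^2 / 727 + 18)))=17448 / 4451365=0.00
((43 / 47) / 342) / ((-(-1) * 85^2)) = 43 / 116134650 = 0.00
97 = 97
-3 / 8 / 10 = -3 / 80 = -0.04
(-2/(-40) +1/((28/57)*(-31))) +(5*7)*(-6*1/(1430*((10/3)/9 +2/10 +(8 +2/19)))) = -16077224/493237745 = -0.03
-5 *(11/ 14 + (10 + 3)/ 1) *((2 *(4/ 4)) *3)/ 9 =-45.95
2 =2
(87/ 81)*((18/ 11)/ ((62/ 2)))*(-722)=-41876/ 1023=-40.93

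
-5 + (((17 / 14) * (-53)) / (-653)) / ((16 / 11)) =-721449 / 146272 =-4.93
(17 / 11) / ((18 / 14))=1.20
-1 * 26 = -26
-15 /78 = -5 /26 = -0.19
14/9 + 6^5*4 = 279950/9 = 31105.56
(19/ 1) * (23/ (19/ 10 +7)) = 4370/ 89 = 49.10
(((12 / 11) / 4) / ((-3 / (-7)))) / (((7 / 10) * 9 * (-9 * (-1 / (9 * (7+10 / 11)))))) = 290 / 363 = 0.80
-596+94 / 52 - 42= -16541 / 26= -636.19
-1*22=-22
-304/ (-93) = 304/ 93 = 3.27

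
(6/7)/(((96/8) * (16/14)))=1/16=0.06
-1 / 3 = -0.33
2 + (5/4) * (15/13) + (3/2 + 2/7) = 1903/364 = 5.23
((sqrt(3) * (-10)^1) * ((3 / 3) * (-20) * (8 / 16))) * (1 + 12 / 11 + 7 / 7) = 3400 * sqrt(3) / 11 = 535.36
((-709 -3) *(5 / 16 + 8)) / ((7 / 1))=-1691 / 2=-845.50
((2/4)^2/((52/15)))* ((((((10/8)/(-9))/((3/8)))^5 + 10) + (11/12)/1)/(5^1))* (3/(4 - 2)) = 626168939/2652953472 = 0.24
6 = 6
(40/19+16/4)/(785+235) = 29/4845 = 0.01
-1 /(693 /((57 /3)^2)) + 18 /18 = 332 /693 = 0.48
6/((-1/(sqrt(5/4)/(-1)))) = 3* sqrt(5) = 6.71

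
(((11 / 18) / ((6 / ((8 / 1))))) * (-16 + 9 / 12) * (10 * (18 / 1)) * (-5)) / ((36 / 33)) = 184525 / 18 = 10251.39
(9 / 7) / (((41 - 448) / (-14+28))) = -18 / 407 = -0.04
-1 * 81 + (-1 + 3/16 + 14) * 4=-113/4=-28.25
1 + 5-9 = -3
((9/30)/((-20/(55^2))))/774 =-121/2064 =-0.06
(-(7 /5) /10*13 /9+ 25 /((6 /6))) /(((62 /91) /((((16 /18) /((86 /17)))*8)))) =138103784 /2699325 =51.16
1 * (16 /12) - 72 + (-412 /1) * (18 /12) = -2066 /3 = -688.67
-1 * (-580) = 580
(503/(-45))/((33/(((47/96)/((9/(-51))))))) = 401897/427680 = 0.94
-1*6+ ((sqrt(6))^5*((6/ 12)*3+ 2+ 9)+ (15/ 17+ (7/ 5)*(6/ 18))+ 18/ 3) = 344/ 255+ 450*sqrt(6) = 1103.62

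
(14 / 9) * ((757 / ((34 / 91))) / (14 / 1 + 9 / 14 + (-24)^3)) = -0.23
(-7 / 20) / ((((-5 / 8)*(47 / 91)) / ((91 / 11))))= 115934 / 12925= 8.97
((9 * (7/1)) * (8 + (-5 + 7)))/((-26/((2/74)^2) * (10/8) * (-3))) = 84/17797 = 0.00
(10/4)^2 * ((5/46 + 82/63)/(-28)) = -102175/324576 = -0.31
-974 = -974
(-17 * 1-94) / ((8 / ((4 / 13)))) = -111 / 26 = -4.27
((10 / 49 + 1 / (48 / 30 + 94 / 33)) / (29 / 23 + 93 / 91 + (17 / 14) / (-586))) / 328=1351337975 / 2357150528628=0.00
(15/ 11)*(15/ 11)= 225/ 121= 1.86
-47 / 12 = -3.92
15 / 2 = 7.50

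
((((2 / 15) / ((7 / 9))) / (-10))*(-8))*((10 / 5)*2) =96 / 175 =0.55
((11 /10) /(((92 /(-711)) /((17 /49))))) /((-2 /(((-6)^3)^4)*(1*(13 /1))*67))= 18088653065472 /4908085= 3685480.81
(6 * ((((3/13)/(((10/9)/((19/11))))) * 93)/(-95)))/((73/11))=-7533/23725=-0.32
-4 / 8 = -1 / 2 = -0.50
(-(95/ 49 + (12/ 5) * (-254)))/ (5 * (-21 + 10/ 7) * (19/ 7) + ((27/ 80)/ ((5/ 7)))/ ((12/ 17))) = -47640640/ 20771521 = -2.29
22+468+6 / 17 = 8336 / 17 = 490.35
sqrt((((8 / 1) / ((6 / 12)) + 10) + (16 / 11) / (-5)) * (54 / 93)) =6 * sqrt(1205435) / 1705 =3.86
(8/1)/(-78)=-4/39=-0.10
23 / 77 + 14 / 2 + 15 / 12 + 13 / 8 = 6267 / 616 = 10.17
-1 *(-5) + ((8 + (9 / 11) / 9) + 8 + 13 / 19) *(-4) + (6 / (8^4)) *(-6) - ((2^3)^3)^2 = -56116302681 / 214016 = -262206.11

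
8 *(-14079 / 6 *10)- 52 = -187772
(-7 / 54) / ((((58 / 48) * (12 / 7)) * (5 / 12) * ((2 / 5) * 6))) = -0.06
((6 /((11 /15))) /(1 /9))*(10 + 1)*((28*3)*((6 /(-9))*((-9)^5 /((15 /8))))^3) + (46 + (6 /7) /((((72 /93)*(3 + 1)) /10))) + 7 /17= 629686457537896169.50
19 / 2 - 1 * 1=17 / 2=8.50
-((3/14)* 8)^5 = -248832/16807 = -14.81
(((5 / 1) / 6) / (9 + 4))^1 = 5 / 78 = 0.06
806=806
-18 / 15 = -6 / 5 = -1.20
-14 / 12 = -7 / 6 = -1.17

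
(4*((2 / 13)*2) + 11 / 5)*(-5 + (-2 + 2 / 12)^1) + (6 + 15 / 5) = -5633 / 390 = -14.44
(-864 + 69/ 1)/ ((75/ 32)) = -1696/ 5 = -339.20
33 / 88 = 3 / 8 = 0.38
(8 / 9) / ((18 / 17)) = 68 / 81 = 0.84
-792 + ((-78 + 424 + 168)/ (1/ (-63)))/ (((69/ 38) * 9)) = -191372/ 69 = -2773.51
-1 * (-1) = 1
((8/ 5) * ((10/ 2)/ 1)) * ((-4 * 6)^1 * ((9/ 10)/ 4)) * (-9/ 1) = 1944/ 5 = 388.80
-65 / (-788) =0.08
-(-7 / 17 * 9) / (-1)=-63 / 17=-3.71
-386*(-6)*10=23160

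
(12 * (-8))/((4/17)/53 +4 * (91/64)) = -1383936/82055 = -16.87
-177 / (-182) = 177 / 182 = 0.97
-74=-74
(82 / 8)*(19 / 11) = 779 / 44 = 17.70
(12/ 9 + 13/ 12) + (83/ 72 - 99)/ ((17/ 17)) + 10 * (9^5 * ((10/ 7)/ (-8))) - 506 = -53447221/ 504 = -106046.07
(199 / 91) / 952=199 / 86632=0.00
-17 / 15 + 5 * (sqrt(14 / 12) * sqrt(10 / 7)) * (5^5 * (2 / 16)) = -17 / 15 + 15625 * sqrt(15) / 24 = 2520.34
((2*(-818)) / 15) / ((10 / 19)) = -15542 / 75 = -207.23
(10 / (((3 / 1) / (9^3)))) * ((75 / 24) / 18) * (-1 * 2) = -3375 / 4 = -843.75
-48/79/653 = -48/51587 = -0.00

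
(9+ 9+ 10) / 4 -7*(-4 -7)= 84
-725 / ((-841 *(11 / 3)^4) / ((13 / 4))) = 26325 / 1698356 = 0.02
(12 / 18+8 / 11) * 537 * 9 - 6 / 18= 6736.58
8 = 8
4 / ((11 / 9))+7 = 10.27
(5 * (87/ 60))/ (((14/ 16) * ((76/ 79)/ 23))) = 52693/ 266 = 198.09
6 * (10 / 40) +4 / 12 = 11 / 6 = 1.83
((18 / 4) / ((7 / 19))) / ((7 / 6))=513 / 49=10.47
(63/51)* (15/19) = 315/323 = 0.98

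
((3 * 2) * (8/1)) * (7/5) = 336/5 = 67.20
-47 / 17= -2.76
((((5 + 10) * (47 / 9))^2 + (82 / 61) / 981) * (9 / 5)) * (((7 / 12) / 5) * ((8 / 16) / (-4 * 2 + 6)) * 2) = -2570337749 / 3989400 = -644.29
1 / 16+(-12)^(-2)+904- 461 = 31901 / 72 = 443.07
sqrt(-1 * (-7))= sqrt(7)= 2.65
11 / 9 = 1.22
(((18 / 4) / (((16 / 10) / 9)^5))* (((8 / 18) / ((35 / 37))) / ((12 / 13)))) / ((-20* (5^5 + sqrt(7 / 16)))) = -1232750390625 / 5973333065728 + 394480125* sqrt(7) / 23893332262912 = -0.21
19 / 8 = 2.38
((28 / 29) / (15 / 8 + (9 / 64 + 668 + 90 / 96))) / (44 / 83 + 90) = 74368 / 4678550773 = 0.00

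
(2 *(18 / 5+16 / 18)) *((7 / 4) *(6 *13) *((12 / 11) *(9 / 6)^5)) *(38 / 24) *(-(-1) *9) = 127304541 / 880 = 144664.25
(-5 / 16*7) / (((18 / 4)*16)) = -35 / 1152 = -0.03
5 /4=1.25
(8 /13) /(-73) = -8 /949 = -0.01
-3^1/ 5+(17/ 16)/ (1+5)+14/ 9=1631/ 1440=1.13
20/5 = 4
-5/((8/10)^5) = -15.26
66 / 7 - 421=-2881 / 7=-411.57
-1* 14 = -14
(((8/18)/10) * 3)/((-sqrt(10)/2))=-2 * sqrt(10)/75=-0.08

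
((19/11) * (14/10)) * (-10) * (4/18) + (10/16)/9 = -4201/792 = -5.30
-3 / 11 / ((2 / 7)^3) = -1029 / 88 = -11.69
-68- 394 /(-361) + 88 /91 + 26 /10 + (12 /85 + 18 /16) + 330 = 5985082399 /22338680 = 267.92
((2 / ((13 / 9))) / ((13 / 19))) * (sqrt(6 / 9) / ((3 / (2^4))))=608 * sqrt(6) / 169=8.81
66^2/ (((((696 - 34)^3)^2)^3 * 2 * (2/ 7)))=7623/ 596271167816818695679231264727546972875590111330304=0.00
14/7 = 2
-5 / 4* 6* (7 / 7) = -15 / 2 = -7.50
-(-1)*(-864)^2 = 746496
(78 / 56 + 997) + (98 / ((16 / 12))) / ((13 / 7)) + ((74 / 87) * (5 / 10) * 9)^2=322232305 / 306124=1052.62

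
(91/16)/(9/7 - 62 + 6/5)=-3185/33328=-0.10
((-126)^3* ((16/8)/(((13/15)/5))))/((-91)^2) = -2787.26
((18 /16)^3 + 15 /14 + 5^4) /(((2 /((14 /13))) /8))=2248943 /832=2703.06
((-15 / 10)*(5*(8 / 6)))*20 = -200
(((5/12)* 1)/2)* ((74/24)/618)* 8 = 185/22248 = 0.01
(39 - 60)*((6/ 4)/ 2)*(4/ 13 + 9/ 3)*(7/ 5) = -18963/ 260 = -72.93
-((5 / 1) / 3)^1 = -5 / 3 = -1.67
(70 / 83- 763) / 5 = -63259 / 415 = -152.43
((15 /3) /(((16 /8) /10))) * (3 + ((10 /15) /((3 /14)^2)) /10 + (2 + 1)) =5030 /27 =186.30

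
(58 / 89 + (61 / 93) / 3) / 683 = 21611 / 16959573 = 0.00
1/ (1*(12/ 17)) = 17/ 12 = 1.42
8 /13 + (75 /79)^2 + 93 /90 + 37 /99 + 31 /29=9300353201 /2329328430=3.99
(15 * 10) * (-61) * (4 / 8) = -4575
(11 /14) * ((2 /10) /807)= 11 /56490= 0.00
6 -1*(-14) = 20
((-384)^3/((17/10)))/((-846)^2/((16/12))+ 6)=-188743680/3041827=-62.05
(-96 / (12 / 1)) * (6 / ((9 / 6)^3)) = -128 / 9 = -14.22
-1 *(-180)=180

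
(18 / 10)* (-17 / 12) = -51 / 20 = -2.55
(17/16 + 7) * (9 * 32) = 2322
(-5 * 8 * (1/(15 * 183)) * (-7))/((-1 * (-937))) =56/514413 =0.00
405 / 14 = 28.93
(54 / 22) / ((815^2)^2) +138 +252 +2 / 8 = 390.25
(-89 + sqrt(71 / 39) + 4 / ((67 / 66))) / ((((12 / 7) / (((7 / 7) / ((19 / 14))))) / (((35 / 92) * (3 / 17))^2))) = -1026247425 / 6227760416 + 60025 * sqrt(2769) / 1208371424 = -0.16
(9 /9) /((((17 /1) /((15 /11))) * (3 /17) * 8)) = 5 /88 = 0.06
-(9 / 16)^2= -81 / 256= -0.32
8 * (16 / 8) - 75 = -59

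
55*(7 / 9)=385 / 9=42.78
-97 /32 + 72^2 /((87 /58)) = 110495 /32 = 3452.97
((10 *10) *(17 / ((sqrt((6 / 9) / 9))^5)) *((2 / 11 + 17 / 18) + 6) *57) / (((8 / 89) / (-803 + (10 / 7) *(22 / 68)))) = -188767812964725 *sqrt(6) / 112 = -4128435907363.46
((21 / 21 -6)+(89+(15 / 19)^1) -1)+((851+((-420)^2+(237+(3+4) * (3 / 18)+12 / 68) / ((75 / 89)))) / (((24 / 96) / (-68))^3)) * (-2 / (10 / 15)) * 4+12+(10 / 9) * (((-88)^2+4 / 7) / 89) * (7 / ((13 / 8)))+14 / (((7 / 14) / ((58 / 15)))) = 212050142168801656228 / 4946175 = 42871540567974.58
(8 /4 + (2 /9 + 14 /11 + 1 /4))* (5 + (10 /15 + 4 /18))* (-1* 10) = -392995 /1782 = -220.54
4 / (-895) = -4 / 895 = -0.00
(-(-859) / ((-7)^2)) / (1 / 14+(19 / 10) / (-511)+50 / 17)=5330095 / 914837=5.83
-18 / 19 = -0.95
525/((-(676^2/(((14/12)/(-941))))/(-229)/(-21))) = 5891025/860028832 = 0.01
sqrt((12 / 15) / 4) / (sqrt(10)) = sqrt(2) / 10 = 0.14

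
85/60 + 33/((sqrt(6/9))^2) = 611/12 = 50.92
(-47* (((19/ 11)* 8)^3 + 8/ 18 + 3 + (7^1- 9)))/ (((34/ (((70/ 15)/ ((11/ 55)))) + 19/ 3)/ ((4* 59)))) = -6138452143250/ 1633137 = -3758687.82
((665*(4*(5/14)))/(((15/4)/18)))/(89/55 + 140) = 250800/7789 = 32.20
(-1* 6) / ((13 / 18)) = -8.31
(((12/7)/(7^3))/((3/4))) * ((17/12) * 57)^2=43.45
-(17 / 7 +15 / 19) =-428 / 133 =-3.22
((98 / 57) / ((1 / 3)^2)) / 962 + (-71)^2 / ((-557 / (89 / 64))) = -4094962955 / 325787072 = -12.57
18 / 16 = 1.12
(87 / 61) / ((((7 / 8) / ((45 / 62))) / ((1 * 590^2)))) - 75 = 5450253225 / 13237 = 411743.84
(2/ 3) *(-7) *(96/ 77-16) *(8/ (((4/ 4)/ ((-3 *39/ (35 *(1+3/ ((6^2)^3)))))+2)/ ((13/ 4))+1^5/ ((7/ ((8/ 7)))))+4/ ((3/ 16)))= 44730162202624/ 19696547079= 2270.96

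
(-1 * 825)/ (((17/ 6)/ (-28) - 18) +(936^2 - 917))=-138600/ 147027031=-0.00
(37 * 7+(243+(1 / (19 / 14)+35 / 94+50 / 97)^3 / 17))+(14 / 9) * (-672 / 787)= 500.92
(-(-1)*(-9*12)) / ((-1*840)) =9 / 70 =0.13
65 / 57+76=4397 / 57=77.14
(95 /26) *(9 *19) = 16245 /26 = 624.81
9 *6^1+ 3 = 57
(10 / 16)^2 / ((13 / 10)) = 125 / 416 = 0.30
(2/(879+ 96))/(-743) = -2/724425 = -0.00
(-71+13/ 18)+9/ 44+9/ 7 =-190679/ 2772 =-68.79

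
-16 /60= -4 /15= -0.27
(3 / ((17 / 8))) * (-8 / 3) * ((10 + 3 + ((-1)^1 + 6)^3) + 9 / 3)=-9024 / 17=-530.82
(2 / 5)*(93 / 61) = 186 / 305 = 0.61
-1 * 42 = -42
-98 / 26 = -49 / 13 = -3.77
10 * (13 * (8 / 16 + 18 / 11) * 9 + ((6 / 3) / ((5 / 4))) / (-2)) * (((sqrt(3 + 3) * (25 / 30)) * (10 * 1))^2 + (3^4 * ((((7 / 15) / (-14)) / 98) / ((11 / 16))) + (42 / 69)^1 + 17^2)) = 3599306030081 / 2045505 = 1759617.32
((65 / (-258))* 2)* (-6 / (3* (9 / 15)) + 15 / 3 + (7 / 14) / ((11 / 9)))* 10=-10.46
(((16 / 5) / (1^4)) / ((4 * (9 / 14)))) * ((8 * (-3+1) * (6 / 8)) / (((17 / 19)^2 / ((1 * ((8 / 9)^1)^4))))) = -331218944 / 28441935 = -11.65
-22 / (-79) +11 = 891 / 79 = 11.28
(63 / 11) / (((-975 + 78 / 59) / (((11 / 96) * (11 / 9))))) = -4543 / 5514912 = -0.00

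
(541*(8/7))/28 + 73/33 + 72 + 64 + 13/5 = 1316996/8085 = 162.89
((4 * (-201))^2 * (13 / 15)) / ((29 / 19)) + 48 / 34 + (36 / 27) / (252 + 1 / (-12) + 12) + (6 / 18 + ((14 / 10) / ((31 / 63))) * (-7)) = 266468719226482 / 726018915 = 367027.24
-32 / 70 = -16 / 35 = -0.46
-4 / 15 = -0.27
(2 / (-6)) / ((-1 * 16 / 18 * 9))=1 / 24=0.04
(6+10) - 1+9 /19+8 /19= 15.89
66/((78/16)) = 176/13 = 13.54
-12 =-12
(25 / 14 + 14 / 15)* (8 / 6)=1142 / 315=3.63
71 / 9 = 7.89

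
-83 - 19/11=-932/11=-84.73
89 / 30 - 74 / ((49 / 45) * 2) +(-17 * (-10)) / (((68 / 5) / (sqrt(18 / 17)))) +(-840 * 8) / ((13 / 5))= -49984657 / 19110 +75 * sqrt(34) / 34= -2602.77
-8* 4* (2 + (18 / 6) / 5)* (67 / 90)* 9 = -13936 / 25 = -557.44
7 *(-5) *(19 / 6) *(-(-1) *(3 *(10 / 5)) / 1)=-665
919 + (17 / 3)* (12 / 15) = 13853 / 15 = 923.53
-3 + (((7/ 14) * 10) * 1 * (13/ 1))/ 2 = 59/ 2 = 29.50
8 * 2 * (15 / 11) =240 / 11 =21.82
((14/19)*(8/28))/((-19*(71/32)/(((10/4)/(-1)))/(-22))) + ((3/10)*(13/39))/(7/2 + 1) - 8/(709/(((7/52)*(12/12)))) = -2699852203/10630841715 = -0.25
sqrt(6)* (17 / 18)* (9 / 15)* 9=12.49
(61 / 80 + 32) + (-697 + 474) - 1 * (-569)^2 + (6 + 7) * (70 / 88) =-285067989 / 880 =-323940.90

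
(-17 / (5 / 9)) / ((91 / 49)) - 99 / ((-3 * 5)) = -642 / 65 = -9.88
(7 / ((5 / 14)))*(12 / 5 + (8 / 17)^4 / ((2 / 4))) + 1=104322801 / 2088025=49.96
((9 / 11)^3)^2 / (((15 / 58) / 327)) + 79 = 4059536597 / 8857805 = 458.30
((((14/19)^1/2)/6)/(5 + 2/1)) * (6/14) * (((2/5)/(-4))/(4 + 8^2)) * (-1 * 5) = 1/36176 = 0.00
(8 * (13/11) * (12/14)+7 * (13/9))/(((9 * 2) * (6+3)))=12623/112266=0.11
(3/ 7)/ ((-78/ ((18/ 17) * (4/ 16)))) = -0.00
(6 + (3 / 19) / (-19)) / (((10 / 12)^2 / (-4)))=-34.51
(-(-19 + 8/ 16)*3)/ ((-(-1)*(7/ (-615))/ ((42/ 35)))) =-40959/ 7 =-5851.29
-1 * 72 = -72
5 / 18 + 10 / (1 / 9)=1625 / 18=90.28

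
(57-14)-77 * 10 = -727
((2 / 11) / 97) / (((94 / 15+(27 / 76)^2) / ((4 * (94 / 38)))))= 1714560 / 590988893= 0.00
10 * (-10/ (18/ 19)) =-950/ 9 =-105.56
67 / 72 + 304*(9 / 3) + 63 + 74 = 1049.93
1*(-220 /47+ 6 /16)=-1619 /376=-4.31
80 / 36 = 20 / 9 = 2.22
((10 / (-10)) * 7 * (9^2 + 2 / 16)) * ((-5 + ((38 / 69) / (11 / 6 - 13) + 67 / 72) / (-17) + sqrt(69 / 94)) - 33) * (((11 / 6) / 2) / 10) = 3586700485291 / 1810736640 - 49973 * sqrt(6486) / 90240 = 1936.20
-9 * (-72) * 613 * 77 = 30586248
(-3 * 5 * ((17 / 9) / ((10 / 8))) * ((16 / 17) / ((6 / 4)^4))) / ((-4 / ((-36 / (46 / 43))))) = -35.45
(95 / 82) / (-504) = -0.00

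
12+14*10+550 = 702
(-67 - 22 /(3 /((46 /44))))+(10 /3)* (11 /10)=-71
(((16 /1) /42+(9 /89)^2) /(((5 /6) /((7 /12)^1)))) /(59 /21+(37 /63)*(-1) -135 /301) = 1895397 /12277550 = 0.15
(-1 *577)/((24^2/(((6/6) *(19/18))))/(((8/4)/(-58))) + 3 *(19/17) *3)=186371/5108175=0.04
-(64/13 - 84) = 1028/13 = 79.08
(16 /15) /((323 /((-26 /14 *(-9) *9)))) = 5616 /11305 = 0.50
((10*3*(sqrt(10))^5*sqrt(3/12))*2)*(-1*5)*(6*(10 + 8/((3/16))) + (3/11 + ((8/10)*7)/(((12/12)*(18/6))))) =-52493000*sqrt(10)/11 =-15090676.47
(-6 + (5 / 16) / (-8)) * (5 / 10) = -773 / 256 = -3.02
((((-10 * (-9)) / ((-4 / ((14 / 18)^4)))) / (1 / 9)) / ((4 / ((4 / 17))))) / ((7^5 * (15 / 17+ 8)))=-5 / 171234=-0.00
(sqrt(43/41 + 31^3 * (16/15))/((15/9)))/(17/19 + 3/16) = 304 * sqrt(12019277715)/337225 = 98.83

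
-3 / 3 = -1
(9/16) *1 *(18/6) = 1.69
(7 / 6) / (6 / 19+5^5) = 19 / 50898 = 0.00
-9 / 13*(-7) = 63 / 13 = 4.85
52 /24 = 13 /6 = 2.17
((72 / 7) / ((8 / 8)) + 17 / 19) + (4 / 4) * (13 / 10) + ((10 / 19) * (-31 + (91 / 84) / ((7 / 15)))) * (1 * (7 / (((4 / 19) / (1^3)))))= -2603579 / 5320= -489.39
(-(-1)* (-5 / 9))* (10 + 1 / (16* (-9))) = -7195 / 1296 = -5.55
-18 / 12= -1.50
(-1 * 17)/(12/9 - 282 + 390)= -51/328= -0.16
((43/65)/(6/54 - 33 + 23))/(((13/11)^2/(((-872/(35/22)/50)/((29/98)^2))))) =6.00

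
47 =47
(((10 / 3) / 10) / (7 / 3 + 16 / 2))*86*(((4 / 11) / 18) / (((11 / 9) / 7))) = 1204 / 3751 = 0.32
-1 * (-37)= 37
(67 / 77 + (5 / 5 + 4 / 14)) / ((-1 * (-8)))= 83 / 308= 0.27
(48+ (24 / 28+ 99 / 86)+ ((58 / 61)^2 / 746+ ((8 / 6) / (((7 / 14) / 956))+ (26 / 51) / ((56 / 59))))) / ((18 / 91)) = 2880459773666059 / 219149068968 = 13143.84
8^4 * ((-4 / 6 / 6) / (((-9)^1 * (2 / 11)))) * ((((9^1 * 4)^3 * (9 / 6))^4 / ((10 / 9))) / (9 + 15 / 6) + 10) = 4863626233856133899702272 / 9315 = 522128420167056779356.12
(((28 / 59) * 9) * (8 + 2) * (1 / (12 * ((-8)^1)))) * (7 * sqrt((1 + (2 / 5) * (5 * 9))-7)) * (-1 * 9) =6615 * sqrt(3) / 118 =97.10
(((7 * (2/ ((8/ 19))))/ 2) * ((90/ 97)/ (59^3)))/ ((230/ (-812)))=-242991/ 916401098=-0.00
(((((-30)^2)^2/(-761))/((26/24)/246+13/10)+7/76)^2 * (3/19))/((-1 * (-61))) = 2476242338647742748163083/1437066136749087800176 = 1723.12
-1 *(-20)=20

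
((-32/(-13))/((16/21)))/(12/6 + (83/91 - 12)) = -294/827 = -0.36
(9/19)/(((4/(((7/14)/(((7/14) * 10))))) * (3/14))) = 21/380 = 0.06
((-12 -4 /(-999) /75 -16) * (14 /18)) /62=-7342636 /20904075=-0.35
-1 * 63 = -63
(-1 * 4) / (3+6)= -4 / 9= -0.44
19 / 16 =1.19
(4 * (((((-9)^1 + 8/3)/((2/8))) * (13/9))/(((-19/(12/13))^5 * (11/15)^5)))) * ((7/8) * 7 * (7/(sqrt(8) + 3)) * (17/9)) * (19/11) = 27205113600000/347048620972339 - 18136742400000 * sqrt(2)/347048620972339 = 0.00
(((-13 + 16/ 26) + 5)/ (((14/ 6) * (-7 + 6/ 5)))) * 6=8640/ 2639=3.27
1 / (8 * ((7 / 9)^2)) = 81 / 392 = 0.21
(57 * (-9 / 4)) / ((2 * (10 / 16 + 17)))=-171 / 47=-3.64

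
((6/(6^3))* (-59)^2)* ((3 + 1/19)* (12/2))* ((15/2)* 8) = 2018980/19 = 106262.11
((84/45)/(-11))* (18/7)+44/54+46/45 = 416/297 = 1.40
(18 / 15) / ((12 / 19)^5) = 2476099 / 207360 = 11.94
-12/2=-6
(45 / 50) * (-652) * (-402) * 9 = 10615212 / 5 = 2123042.40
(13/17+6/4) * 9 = 693/34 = 20.38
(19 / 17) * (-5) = -95 / 17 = -5.59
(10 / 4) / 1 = 5 / 2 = 2.50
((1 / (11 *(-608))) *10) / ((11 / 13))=-65 / 36784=-0.00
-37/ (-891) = 37/ 891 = 0.04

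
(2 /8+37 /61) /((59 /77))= 16093 /14396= 1.12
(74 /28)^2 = 1369 /196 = 6.98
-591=-591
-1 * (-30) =30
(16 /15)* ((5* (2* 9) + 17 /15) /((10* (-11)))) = -10936 /12375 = -0.88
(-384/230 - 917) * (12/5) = -1267764/575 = -2204.81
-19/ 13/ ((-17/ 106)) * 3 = 6042/ 221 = 27.34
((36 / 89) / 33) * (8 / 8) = 12 / 979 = 0.01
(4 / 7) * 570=2280 / 7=325.71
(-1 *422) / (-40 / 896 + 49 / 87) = -4111968 / 5053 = -813.77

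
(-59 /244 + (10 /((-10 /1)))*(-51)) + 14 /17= 213961 /4148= 51.58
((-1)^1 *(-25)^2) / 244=-2.56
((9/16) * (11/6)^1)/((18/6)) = 11/32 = 0.34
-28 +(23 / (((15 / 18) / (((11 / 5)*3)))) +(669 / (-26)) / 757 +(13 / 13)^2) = 155.13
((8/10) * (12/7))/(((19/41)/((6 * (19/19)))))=11808/665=17.76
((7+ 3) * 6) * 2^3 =480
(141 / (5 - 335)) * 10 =-47 / 11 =-4.27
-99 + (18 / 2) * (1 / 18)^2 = -3563 / 36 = -98.97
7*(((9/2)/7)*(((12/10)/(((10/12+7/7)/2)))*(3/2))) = 486/55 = 8.84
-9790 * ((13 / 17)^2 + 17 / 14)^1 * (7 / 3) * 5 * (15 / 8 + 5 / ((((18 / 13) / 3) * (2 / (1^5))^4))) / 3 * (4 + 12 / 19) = -480123749875 / 593028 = -809613.96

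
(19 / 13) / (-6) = -19 / 78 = -0.24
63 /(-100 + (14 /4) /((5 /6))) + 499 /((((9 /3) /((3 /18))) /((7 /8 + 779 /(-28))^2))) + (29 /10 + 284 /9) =2725920131449 /135192960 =20163.18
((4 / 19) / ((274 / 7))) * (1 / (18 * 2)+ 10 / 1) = 133 / 2466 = 0.05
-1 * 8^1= -8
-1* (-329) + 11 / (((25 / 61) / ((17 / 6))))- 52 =52957 / 150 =353.05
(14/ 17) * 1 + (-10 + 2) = -122/ 17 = -7.18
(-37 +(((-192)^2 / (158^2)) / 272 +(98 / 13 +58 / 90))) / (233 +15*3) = -894123133 / 8627277555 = -0.10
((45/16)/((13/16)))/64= 45/832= 0.05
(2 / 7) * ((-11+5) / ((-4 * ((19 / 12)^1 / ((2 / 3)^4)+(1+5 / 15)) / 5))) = 576 / 2513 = 0.23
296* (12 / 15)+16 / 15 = 3568 / 15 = 237.87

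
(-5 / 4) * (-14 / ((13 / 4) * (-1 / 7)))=-490 / 13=-37.69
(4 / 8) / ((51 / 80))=40 / 51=0.78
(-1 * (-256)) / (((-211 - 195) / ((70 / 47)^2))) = -89600 / 64061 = -1.40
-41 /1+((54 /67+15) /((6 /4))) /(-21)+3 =-54172 /1407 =-38.50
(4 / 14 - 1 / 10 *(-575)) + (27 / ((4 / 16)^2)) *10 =61289 / 14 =4377.79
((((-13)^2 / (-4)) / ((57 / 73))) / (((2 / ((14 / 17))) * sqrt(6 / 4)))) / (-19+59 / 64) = 106288 * sqrt(6) / 258723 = 1.01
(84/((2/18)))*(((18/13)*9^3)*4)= 39680928/13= 3052379.08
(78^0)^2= 1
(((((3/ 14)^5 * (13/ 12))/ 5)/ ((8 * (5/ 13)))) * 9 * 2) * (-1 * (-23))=2833623/ 215129600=0.01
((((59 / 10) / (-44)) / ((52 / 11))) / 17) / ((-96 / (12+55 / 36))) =28733 / 122204160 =0.00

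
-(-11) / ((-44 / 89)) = -89 / 4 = -22.25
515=515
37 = 37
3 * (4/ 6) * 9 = 18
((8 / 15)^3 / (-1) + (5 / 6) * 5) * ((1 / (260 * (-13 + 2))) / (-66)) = 27101 / 1274130000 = 0.00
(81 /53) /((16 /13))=1.24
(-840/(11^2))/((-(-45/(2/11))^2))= 0.00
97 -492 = -395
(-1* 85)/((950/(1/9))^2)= -17/14620500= -0.00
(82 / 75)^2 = 6724 / 5625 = 1.20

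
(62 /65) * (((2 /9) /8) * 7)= 217 /1170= 0.19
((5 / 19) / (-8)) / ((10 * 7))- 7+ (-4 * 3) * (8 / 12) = -31921 / 2128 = -15.00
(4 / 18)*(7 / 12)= 7 / 54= 0.13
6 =6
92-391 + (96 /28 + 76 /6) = -5941 /21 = -282.90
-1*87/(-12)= 7.25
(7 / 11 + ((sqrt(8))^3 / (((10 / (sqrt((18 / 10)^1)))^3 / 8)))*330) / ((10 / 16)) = 56 / 55 + 228096*sqrt(10) / 3125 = 231.84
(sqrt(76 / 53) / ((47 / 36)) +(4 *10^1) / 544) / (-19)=-72 *sqrt(1007) / 47329-5 / 1292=-0.05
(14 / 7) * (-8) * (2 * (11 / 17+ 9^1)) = -308.71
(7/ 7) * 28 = 28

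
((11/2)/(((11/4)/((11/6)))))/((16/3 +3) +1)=11/28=0.39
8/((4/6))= 12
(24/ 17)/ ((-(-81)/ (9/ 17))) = 8/ 867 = 0.01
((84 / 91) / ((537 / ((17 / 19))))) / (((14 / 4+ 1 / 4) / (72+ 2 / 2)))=19856 / 663195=0.03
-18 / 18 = -1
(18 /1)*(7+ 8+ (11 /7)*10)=3870 /7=552.86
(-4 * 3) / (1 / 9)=-108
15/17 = 0.88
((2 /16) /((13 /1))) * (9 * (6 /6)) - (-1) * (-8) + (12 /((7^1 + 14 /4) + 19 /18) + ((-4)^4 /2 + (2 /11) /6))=31985 /264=121.16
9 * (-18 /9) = -18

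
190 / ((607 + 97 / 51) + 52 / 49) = 237405 / 762149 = 0.31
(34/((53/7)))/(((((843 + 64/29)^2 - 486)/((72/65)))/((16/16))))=14411376/2068310460775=0.00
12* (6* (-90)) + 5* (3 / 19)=-123105 / 19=-6479.21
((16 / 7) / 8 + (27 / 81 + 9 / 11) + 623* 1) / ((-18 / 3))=-144245 / 1386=-104.07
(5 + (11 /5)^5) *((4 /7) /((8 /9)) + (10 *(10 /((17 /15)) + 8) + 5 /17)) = 3556752894 /371875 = 9564.38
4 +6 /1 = 10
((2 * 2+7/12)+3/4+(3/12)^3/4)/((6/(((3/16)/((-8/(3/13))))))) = -4099/851968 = -0.00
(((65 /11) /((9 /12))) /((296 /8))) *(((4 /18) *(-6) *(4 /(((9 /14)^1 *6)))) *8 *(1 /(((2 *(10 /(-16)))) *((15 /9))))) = 186368 /164835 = 1.13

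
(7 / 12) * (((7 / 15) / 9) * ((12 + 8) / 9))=0.07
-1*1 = -1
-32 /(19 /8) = -256 /19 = -13.47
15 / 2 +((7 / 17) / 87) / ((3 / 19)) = 66821 / 8874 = 7.53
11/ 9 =1.22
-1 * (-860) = 860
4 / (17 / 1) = 4 / 17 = 0.24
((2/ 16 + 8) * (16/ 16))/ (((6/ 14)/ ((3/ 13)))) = 35/ 8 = 4.38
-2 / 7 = -0.29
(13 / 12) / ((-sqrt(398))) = -13*sqrt(398) / 4776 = -0.05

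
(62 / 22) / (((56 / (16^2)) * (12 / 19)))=4712 / 231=20.40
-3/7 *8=-24/7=-3.43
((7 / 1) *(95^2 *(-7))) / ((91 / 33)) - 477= -2090976 / 13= -160844.31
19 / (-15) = -1.27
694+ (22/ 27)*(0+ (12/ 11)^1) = 6254/ 9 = 694.89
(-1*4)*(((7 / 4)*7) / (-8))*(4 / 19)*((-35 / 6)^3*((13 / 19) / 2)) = -27311375 / 311904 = -87.56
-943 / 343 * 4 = -3772 / 343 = -11.00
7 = 7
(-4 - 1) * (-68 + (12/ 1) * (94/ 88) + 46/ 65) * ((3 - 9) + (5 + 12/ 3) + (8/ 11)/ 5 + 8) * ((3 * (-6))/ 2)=-214881633/ 7865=-27321.25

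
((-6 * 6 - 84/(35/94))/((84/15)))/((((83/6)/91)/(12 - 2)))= -255060/83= -3073.01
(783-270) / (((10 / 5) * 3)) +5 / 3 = 523 / 6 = 87.17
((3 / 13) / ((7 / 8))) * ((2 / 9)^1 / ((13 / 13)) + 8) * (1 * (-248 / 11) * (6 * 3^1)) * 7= -880896 / 143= -6160.11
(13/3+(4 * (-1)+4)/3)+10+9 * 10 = 313/3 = 104.33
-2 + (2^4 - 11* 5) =-41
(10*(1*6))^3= 216000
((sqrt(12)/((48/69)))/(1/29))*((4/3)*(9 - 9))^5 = 0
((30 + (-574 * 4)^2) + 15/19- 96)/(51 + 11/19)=2861699/28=102203.54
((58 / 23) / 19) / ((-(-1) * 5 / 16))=928 / 2185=0.42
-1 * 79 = -79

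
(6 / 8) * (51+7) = 87 / 2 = 43.50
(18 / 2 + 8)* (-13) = -221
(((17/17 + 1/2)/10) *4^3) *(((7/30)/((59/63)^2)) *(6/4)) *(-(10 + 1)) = -3667356/87025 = -42.14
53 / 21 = 2.52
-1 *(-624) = 624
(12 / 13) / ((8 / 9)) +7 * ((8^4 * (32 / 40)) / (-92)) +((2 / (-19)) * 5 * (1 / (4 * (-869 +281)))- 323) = -19083299089 / 33404280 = -571.28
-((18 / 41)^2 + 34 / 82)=-0.61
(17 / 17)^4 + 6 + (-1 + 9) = 15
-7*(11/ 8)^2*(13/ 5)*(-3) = 33033/ 320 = 103.23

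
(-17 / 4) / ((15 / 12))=-17 / 5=-3.40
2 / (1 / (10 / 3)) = 20 / 3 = 6.67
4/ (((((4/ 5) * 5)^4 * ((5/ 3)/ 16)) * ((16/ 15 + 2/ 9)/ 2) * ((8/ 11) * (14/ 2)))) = 297/ 6496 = 0.05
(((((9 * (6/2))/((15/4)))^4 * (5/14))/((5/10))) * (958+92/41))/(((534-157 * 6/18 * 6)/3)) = 9918972288/394625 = 25135.18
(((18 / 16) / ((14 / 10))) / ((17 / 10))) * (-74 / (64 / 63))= -34.43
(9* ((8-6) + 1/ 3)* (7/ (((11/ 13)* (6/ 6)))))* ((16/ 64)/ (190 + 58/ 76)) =36309/ 159478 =0.23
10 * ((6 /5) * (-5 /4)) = -15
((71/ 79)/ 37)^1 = 71/ 2923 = 0.02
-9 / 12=-3 / 4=-0.75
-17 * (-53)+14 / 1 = 915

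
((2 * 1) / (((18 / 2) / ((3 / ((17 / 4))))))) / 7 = 8 / 357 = 0.02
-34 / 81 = -0.42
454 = 454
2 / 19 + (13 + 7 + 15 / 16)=6397 / 304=21.04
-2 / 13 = -0.15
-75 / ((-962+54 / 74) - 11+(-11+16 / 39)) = 108225 / 1418267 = 0.08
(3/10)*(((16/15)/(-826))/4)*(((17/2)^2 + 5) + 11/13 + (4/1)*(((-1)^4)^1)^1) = -4269/536900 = -0.01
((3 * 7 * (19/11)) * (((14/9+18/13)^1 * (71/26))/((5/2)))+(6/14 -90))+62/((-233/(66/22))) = 1188073547/45480435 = 26.12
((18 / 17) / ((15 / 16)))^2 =9216 / 7225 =1.28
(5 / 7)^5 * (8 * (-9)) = -225000 / 16807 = -13.39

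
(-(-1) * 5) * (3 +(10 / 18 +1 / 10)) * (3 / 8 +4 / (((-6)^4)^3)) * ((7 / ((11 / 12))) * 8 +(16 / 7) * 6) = 47957236075 / 93533616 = 512.73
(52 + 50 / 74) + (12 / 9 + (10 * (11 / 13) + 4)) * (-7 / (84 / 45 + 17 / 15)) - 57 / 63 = 593420 / 30303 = 19.58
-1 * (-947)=947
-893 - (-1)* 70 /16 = -7109 /8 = -888.62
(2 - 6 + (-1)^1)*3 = -15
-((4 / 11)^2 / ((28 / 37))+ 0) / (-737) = 0.00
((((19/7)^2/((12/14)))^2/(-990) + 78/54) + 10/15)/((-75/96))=-14225756/5457375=-2.61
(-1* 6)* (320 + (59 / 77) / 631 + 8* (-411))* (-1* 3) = -2595710826 / 48587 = -53423.98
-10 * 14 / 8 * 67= -1172.50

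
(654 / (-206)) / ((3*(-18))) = 109 / 1854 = 0.06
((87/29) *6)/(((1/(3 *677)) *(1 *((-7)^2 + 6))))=36558/55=664.69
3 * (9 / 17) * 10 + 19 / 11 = 3293 / 187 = 17.61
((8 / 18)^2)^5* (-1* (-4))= 4194304 / 3486784401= 0.00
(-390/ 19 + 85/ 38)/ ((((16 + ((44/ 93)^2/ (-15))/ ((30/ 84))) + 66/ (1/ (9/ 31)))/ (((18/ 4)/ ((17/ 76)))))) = -4057462125/ 387279482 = -10.48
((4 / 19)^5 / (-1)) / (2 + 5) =-1024 / 17332693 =-0.00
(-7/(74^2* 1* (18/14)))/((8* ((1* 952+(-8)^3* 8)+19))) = 49/1232100000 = 0.00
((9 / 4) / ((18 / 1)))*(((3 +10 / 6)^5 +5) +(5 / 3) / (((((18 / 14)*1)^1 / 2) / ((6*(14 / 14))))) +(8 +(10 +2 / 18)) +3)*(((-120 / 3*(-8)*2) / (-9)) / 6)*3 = -21917960 / 2187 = -10021.93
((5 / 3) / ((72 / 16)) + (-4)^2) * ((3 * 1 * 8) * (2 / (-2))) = -392.89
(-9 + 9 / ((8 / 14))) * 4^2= 108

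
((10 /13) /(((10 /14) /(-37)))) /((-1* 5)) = 518 /65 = 7.97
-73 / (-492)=73 / 492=0.15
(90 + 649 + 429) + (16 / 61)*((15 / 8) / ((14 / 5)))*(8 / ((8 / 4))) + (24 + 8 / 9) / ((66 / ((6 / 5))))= 247118468 / 211365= 1169.16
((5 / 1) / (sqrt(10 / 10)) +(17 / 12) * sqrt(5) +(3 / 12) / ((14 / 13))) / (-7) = -293 / 392 - 17 * sqrt(5) / 84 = -1.20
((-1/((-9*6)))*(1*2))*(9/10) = 1/30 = 0.03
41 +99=140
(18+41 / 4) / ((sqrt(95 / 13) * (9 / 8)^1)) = 226 * sqrt(1235) / 855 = 9.29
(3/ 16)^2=9/ 256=0.04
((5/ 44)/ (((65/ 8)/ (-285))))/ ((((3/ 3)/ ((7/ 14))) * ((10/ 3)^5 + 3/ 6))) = -138510/ 28634749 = -0.00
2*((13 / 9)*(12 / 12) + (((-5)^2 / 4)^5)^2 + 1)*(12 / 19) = 858306907834297 / 7471104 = 114883544.36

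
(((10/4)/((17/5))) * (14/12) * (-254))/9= -22225/918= -24.21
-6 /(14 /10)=-30 /7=-4.29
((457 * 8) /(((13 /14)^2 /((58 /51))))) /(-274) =-20780704 /1180803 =-17.60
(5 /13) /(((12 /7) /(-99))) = -1155 /52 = -22.21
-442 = -442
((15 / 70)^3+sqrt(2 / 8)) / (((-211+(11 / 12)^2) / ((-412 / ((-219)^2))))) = 1152776 / 55316133761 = 0.00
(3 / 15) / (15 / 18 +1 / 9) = 0.21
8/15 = 0.53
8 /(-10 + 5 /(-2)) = -0.64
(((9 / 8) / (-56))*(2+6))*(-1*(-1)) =-9 / 56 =-0.16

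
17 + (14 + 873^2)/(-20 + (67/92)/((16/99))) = -1121486777/22807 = -49172.92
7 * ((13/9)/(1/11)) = 1001/9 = 111.22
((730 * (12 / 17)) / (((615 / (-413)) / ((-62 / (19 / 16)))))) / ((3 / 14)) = 3349674496 / 39729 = 84313.08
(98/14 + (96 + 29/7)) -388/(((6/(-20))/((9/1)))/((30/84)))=29850/7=4264.29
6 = 6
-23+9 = -14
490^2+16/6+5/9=2160929/9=240103.22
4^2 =16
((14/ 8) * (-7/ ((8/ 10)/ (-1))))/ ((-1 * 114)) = -245/ 1824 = -0.13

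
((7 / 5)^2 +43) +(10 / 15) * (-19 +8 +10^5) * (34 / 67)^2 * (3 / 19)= 5875231284 / 2132275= 2755.38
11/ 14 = 0.79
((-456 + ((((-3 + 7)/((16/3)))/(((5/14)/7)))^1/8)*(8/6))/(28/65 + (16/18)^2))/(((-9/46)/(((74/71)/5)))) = 903172257/2281940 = 395.79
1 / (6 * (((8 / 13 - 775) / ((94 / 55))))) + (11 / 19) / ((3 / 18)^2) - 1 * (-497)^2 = -7794957389234 / 31560045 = -246988.16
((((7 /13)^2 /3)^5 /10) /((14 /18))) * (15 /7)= 5764801 /2481452853282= 0.00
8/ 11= 0.73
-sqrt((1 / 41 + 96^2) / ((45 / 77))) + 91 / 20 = 91 / 20 - sqrt(5964472745) / 615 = -121.03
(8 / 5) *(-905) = -1448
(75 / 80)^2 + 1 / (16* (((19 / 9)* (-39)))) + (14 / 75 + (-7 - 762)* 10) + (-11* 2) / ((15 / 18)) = -36589205587 / 4742400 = -7715.34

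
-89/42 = -2.12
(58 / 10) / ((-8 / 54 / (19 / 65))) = -11.44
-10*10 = -100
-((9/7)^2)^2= -6561/2401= -2.73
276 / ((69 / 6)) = 24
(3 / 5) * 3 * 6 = 54 / 5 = 10.80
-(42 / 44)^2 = -0.91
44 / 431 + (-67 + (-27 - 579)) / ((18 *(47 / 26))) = -3752207 / 182313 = -20.58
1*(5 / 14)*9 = 45 / 14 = 3.21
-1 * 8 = -8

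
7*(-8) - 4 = -60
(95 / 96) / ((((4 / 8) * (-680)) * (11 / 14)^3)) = -6517 / 1086096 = -0.01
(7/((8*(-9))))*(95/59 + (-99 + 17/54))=2164967/229392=9.44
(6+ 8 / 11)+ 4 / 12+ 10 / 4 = 631 / 66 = 9.56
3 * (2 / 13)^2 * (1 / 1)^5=12 / 169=0.07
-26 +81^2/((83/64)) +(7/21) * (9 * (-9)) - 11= 4995.08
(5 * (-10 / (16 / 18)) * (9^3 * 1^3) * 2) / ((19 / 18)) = -77696.05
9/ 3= 3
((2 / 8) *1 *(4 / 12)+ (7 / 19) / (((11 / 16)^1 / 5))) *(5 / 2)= 34645 / 5016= 6.91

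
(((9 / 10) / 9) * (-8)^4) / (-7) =-2048 / 35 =-58.51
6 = 6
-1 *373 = -373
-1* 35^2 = -1225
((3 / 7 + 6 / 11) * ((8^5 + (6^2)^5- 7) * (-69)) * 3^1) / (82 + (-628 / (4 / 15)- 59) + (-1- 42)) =37569839877 / 7315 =5135999.98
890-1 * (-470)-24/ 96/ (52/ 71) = 282809/ 208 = 1359.66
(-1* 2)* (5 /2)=-5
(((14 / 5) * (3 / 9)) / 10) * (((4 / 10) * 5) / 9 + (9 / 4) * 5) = 2891 / 2700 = 1.07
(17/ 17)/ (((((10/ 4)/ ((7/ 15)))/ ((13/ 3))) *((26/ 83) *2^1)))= 581/ 450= 1.29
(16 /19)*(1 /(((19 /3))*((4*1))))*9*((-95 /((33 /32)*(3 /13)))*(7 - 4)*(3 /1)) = -224640 /209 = -1074.83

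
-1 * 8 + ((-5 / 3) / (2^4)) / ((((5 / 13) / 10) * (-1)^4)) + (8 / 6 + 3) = -51 / 8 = -6.38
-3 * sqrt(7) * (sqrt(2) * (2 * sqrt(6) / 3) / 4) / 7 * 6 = -6 * sqrt(21) / 7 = -3.93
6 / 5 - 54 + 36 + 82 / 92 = -3659 / 230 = -15.91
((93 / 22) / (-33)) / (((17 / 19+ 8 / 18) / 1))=-5301 / 55418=-0.10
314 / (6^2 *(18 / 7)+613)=2198 / 4939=0.45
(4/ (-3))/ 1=-4/ 3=-1.33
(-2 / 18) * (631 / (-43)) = 631 / 387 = 1.63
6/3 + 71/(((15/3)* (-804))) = 7969/4020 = 1.98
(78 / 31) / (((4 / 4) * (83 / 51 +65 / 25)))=9945 / 16709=0.60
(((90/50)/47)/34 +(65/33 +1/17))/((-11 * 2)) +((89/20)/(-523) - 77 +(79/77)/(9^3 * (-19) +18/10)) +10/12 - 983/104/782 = -22359707401337003903/293128300173749040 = -76.28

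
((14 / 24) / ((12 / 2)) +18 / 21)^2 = 231361 / 254016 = 0.91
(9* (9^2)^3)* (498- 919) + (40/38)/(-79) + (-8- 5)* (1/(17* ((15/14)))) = -770726931407777/382755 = -2013629949.73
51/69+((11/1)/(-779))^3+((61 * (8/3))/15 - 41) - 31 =-29560227168394/489274658865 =-60.42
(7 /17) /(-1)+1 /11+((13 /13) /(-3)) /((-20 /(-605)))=-23347 /2244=-10.40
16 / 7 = 2.29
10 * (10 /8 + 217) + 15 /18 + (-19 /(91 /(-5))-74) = 576133 /273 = 2110.38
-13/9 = -1.44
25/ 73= 0.34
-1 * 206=-206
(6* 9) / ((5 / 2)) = 108 / 5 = 21.60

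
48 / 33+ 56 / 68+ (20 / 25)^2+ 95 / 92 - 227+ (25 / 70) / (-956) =-223.05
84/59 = 1.42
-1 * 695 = -695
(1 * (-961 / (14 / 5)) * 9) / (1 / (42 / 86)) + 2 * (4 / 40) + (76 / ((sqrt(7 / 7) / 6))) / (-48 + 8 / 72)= -281306579 / 185330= -1517.87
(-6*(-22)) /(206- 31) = 132 /175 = 0.75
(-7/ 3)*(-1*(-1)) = -7/ 3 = -2.33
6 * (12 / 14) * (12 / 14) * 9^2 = 17496 / 49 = 357.06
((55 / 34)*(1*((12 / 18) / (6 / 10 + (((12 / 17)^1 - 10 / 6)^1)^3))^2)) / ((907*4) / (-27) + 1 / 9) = -34157499849 / 525060156328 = -0.07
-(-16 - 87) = 103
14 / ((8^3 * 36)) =7 / 9216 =0.00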